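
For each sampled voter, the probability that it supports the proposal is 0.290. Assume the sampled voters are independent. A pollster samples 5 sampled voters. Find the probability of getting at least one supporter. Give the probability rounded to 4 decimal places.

0.8196

P(at least one) = 1 − P(none) = 1 − (1 − 0.29)^5
= 1 − 0.180423 = 0.819577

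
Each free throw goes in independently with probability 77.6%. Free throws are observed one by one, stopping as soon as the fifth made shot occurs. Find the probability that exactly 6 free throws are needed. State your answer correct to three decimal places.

0.315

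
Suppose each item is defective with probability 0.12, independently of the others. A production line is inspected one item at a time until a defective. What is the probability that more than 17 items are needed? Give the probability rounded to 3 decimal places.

Y = number of items to the first success; geometric, p = 0.12.
P(Y > 17) = P(first 17 all fail) = (1−p)^17 = 0.11382

0.114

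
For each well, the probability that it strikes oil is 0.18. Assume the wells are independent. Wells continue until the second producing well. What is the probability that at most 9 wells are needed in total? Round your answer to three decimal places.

0.501

Finishing within 9 wells ⇔ at least 2 successes in the first 9. With X ~ Binomial(9, 0.18), P(Y ≤ 9) = 1 − P(X ≤ 1).
  k=0: C(9,0)·0.18^0·0.82^9 = 0.16762
  k=1: C(9,1)·0.18^1·0.82^8 = 0.33115
1 − 0.49877 = 0.50123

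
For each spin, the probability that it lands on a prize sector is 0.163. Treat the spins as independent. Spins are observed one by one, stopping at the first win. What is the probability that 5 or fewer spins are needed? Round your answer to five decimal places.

0.58920

Y = number of spins to the first success; geometric, p = 0.163.
P(Y ≤ 5) = 1 − (1−p)^5 = 1 − 0.4107970 = 0.5892030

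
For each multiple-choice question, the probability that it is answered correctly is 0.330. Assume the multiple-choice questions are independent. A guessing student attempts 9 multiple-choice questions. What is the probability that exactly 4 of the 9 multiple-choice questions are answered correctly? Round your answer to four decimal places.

0.2017

X ~ Binomial(n=9, p=0.33).
P(X=4) = C(9,4) · p^4 · (1−p)^5
= 126 · 0.011859 · 0.13501 = 0.201744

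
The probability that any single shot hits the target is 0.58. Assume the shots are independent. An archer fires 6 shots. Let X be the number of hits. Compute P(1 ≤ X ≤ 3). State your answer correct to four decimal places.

0.4916

X ~ Binomial(6, 0.58); P(1 ≤ X ≤ 3) = Σ C(6,k) p^k (1−p)^(6−k) over k:
  k=1: C(6,1)·0.58^1·0.42^5 = 0.045481
  k=2: C(6,2)·0.58^2·0.42^4 = 0.157016
  k=3: C(6,3)·0.58^3·0.42^3 = 0.289109
Total = 0.491606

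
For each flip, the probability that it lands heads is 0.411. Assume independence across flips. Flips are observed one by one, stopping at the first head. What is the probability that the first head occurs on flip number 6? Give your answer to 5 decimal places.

Geometric (trials to first success), p = 0.411.
P(Y = 6) = (1−p)^5 · p = 0.070889 · 0.411 = 0.0291352

0.02914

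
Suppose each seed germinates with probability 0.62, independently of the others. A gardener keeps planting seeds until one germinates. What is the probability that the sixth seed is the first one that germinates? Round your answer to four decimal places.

Geometric (trials to first success), p = 0.62.
P(Y = 6) = (1−p)^5 · p = 0.0079235 · 0.62 = 0.004913

0.0049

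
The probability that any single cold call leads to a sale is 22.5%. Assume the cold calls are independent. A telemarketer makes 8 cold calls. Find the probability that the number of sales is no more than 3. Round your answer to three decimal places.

0.918

X ~ Binomial(8, 0.225); P(X ≤ 3) = Σ C(8,k) p^k (1−p)^(8−k) over k:
  k=0: C(8,0)·0.225^0·0.775^8 = 0.13014
  k=1: C(8,1)·0.225^1·0.775^7 = 0.30226
  k=2: C(8,2)·0.225^2·0.775^6 = 0.30714
  k=3: C(8,3)·0.225^3·0.775^5 = 0.17834
Total = 0.91788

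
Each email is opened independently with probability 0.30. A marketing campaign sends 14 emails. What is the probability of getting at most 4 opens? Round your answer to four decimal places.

X ~ Binomial(14, 0.30); P(X ≤ 4) = Σ C(14,k) p^k (1−p)^(14−k) over k:
  k=0: C(14,0)·0.30^0·0.70^14 = 0.006782
  k=1: C(14,1)·0.30^1·0.70^13 = 0.040693
  k=2: C(14,2)·0.30^2·0.70^12 = 0.113360
  k=3: C(14,3)·0.30^3·0.70^11 = 0.194332
  k=4: C(14,4)·0.30^4·0.70^10 = 0.229034
Total = 0.584201

0.5842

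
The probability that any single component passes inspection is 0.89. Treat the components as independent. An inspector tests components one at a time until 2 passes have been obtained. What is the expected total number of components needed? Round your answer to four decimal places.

Y = total components until the second success; negative binomial with r=2, p=0.89.
E[Y] = r / p = 2 / 0.89 = 2.247191

2.2472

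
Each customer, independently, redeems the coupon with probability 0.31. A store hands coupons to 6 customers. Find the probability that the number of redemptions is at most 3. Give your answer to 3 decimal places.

X ~ Binomial(6, 0.31); P(X ≤ 3) = Σ C(6,k) p^k (1−p)^(6−k) over k:
  k=0: C(6,0)·0.31^0·0.69^6 = 0.10792
  k=1: C(6,1)·0.31^1·0.69^5 = 0.29091
  k=2: C(6,2)·0.31^2·0.69^4 = 0.32675
  k=3: C(6,3)·0.31^3·0.69^3 = 0.19573
Total = 0.92131

0.921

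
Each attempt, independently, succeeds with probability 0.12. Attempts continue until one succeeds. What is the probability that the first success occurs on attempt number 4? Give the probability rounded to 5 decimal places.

Geometric (trials to first success), p = 0.12.
P(Y = 4) = (1−p)^3 · p = 0.68147 · 0.12 = 0.0817766

0.08178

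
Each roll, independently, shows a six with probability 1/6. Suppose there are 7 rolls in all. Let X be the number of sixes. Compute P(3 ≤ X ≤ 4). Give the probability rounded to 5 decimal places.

X ~ Binomial(7, 0.166667); P(3 ≤ X ≤ 4) = Σ C(7,k) p^k (1−p)^(7−k) over k:
  k=3: C(7,3)·0.166667^3·0.833333^4 = 0.0781429
  k=4: C(7,4)·0.166667^4·0.833333^3 = 0.0156286
Total = 0.0937714

0.09377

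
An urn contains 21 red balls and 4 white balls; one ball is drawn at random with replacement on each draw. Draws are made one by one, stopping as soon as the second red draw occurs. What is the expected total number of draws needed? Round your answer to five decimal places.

2.38095

Y = total draws until the second success; negative binomial with r=2, p=0.84.
E[Y] = r / p = 2 / 0.84 = 2.3809524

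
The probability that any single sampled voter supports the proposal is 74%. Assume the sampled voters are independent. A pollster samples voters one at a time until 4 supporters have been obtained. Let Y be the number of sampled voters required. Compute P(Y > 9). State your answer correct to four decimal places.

0.0122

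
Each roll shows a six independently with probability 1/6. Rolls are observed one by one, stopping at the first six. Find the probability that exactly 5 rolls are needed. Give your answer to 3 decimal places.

Geometric (trials to first success), p = 0.166667.
P(Y = 5) = (1−p)^4 · p = 0.48225 · 0.166667 = 0.08038

0.080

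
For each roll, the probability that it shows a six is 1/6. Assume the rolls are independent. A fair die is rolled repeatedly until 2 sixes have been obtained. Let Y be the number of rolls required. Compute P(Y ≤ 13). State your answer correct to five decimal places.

Finishing within 13 rolls ⇔ at least 2 successes in the first 13. With X ~ Binomial(13, 0.166667), P(Y ≤ 13) = 1 − P(X ≤ 1).
  k=0: C(13,0)·0.166667^0·0.833333^13 = 0.0934639
  k=1: C(13,1)·0.166667^1·0.833333^12 = 0.2430061
1 − 0.3364700 = 0.6635300

0.66353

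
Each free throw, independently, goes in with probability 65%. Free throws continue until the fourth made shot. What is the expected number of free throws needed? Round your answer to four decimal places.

6.1538

Y = total free throws until the fourth success; negative binomial with r=4, p=0.65.
E[Y] = r / p = 4 / 0.65 = 6.153846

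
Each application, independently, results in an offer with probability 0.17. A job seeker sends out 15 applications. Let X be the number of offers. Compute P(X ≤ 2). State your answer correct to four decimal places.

0.5181

X ~ Binomial(15, 0.17); P(X ≤ 2) = Σ C(15,k) p^k (1−p)^(15−k) over k:
  k=0: C(15,0)·0.17^0·0.83^15 = 0.061118
  k=1: C(15,1)·0.17^1·0.83^14 = 0.187773
  k=2: C(15,2)·0.17^2·0.83^13 = 0.269217
Total = 0.518108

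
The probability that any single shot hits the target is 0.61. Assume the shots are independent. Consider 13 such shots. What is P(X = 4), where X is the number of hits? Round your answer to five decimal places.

0.02066

X ~ Binomial(n=13, p=0.61).
P(X=4) = C(13,4) · p^4 · (1−p)^9
= 715 · 0.13846 · 0.00020873 = 0.0206636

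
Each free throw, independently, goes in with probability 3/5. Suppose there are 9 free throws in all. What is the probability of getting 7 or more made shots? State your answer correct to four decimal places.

0.2318

X ~ Binomial(9, 0.60); P(X ≥ 7) = Σ C(9,k) p^k (1−p)^(9−k) over k:
  k=7: C(9,7)·0.60^7·0.40^2 = 0.161243
  k=8: C(9,8)·0.60^8·0.40^1 = 0.060466
  k=9: C(9,9)·0.60^9·0.40^0 = 0.010078
Total = 0.231787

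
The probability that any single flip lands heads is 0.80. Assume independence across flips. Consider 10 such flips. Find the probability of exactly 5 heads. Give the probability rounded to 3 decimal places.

0.026

X ~ Binomial(n=10, p=0.80).
P(X=5) = C(10,5) · p^5 · (1−p)^5
= 252 · 0.32768 · 0.00032 = 0.02642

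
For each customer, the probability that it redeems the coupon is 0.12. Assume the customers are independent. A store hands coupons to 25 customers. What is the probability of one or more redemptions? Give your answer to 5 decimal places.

P(at least one) = 1 − P(none) = 1 − (1 − 0.12)^25
= 1 − 0.0409324 = 0.9590676

0.95907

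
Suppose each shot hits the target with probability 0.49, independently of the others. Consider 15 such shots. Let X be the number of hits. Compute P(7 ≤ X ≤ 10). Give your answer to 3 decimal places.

X ~ Binomial(15, 0.49); P(7 ≤ X ≤ 10) = Σ C(15,k) p^k (1−p)^(15−k) over k:
  k=7: C(15,7)·0.49^7·0.51^8 = 0.19975
  k=8: C(15,8)·0.49^8·0.51^7 = 0.19191
  k=9: C(15,9)·0.49^9·0.51^6 = 0.14341
  k=10: C(15,10)·0.49^10·0.51^5 = 0.08267
Total = 0.61775

0.618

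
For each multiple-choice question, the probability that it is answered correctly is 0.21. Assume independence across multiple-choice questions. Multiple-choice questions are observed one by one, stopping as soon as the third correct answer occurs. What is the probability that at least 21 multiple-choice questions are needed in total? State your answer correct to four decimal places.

0.1770

Needing more than 20 multiple-choice questions ⇔ fewer than 3 successes in the first 20. With X ~ Binomial(20, 0.21), P(Y > 20) = P(X ≤ 2).
  k=0: C(20,0)·0.21^0·0.79^20 = 0.008965
  k=1: C(20,1)·0.21^1·0.79^19 = 0.047661
  k=2: C(20,2)·0.21^2·0.79^18 = 0.120359
P(X ≤ 2) = 0.176985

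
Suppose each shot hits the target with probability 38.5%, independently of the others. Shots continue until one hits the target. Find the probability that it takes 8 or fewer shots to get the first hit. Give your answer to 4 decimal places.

Y = number of shots to the first success; geometric, p = 0.385.
P(Y ≤ 8) = 1 − (1−p)^8 = 1 − 0.020464 = 0.979536

0.9795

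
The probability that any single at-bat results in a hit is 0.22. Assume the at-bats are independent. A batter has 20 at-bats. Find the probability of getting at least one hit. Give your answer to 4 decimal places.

0.9931

P(at least one) = 1 − P(none) = 1 − (1 − 0.22)^20
= 1 − 0.006949 = 0.993051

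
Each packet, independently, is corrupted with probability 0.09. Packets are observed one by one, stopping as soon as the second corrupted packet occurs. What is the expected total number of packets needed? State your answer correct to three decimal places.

22.222

Y = total packets until the second success; negative binomial with r=2, p=0.09.
E[Y] = r / p = 2 / 0.09 = 22.22222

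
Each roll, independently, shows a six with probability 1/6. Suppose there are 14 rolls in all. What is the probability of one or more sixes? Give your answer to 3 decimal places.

P(at least one) = 1 − P(none) = 1 − (1 − 0.166667)^14
= 1 − 0.07789 = 0.92211

0.922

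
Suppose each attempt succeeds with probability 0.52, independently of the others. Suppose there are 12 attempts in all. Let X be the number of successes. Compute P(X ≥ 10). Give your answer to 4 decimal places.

0.0267

X ~ Binomial(12, 0.52); P(X ≥ 10) = Σ C(12,k) p^k (1−p)^(12−k) over k:
  k=10: C(12,10)·0.52^10·0.48^2 = 0.021982
  k=11: C(12,11)·0.52^11·0.48^1 = 0.004330
  k=12: C(12,12)·0.52^12·0.48^0 = 0.000391
Total = 0.026702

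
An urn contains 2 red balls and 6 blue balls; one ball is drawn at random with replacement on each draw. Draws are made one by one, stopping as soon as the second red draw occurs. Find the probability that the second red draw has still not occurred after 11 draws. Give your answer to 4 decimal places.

0.1971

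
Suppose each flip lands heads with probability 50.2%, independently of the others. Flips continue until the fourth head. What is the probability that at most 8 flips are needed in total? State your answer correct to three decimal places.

0.641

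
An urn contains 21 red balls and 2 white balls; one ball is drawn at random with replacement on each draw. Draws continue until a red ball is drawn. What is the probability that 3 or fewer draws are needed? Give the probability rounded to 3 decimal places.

Y = number of draws to the first success; geometric, p = 0.913043.
P(Y ≤ 3) = 1 − (1−p)^3 = 1 − 0.00066 = 0.99934

0.999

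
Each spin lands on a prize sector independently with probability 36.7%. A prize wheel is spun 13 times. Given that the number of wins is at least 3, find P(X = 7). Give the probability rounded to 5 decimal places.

X ~ Binomial(13, 0.367). Want P(X=7 | X≥3) = P(X=7) / P(X≥3).
P(X=7) = C(13,7)·0.367^7·0.633^6 = 0.0989924
P(X≥3) = 1 − 0.0026197 − 0.0197449 − 0.0686859 = 0.9089496
Ratio = 0.0989924 / 0.9089496 = 0.1089086

0.10891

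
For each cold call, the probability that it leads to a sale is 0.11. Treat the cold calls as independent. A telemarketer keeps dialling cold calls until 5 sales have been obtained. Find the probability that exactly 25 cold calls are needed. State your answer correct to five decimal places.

0.01664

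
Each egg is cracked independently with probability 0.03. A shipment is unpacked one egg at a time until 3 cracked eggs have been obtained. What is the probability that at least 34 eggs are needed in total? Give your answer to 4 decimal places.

Needing more than 33 eggs ⇔ fewer than 3 successes in the first 33. With X ~ Binomial(33, 0.03), P(Y > 33) = P(X ≤ 2).
  k=0: C(33,0)·0.03^0·0.97^33 = 0.365988
  k=1: C(33,1)·0.03^1·0.97^32 = 0.373534
  k=2: C(33,2)·0.03^2·0.97^31 = 0.184842
P(X ≤ 2) = 0.924365

0.9244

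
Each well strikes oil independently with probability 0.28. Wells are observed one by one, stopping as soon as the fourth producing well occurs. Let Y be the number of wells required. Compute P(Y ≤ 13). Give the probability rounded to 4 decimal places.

0.5155

Finishing within 13 wells ⇔ at least 4 successes in the first 13. With X ~ Binomial(13, 0.28), P(Y ≤ 13) = 1 − P(X ≤ 3).
  k=0: C(13,0)·0.28^0·0.72^13 = 0.013974
  k=1: C(13,1)·0.28^1·0.72^12 = 0.070647
  k=2: C(13,2)·0.28^2·0.72^11 = 0.164842
  k=3: C(13,3)·0.28^3·0.72^10 = 0.235053
1 − 0.484515 = 0.515485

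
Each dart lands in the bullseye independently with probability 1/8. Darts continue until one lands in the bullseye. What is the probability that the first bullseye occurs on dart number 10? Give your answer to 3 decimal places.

Geometric (trials to first success), p = 0.125.
P(Y = 10) = (1−p)^9 · p = 0.30066 · 0.125 = 0.03758

0.038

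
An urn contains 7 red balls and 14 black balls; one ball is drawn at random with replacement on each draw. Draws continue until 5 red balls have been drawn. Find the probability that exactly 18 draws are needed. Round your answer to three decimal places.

Y = trial on which the fifth success occurs; negative binomial, r=5, p=0.333333.
P(Y=18) = C(17,4) · p^5 · (1−p)^13
= 2380 · 0.0041152 · 0.0051382 = 0.05033

0.050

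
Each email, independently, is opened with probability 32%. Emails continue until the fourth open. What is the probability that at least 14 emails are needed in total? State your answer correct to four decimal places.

Needing more than 13 emails ⇔ fewer than 4 successes in the first 13. With X ~ Binomial(13, 0.32), P(Y > 13) = P(X ≤ 3).
  k=0: C(13,0)·0.32^0·0.68^13 = 0.006647
  k=1: C(13,1)·0.32^1·0.68^12 = 0.040663
  k=2: C(13,2)·0.32^2·0.68^11 = 0.114813
  k=3: C(13,3)·0.32^3·0.68^10 = 0.198109
P(X ≤ 3) = 0.360233

0.3602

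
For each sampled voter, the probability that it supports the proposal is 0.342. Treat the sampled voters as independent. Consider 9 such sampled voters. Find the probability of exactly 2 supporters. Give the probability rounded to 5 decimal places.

X ~ Binomial(n=9, p=0.342).
P(X=2) = C(9,2) · p^2 · (1−p)^7
= 36 · 0.11696 · 0.053405 = 0.2248723

0.22487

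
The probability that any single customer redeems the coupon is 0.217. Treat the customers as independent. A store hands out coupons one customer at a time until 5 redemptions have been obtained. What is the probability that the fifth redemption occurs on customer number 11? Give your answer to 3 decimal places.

0.023

Y = trial on which the fifth success occurs; negative binomial, r=5, p=0.217.
P(Y=11) = C(10,4) · p^5 · (1−p)^6
= 210 · 0.00048117 · 0.23045 = 0.02329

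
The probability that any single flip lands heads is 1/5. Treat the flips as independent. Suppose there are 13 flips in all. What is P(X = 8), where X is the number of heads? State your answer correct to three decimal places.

0.001

X ~ Binomial(n=13, p=0.20).
P(X=8) = C(13,8) · p^8 · (1−p)^5
= 1287 · 2.56e-06 · 0.32768 = 0.00108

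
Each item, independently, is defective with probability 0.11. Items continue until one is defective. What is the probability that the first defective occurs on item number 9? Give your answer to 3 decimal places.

0.043

Geometric (trials to first success), p = 0.11.
P(Y = 9) = (1−p)^8 · p = 0.39366 · 0.11 = 0.04330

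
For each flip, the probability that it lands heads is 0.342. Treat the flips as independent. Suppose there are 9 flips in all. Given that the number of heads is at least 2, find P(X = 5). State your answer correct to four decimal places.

X ~ Binomial(9, 0.342). Want P(X=5 | X≥2) = P(X=5) / P(X≥2).
P(X=5) = C(9,5)·0.342^5·0.658^4 = 0.110511
P(X≥2) = 1 − 0.023122 − 0.108162 = 0.868715
Ratio = 0.110511 / 0.868715 = 0.127212

0.1272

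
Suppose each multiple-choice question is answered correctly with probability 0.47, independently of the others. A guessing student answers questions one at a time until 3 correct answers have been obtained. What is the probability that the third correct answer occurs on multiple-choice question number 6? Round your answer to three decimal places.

0.155

Y = trial on which the third success occurs; negative binomial, r=3, p=0.47.
P(Y=6) = C(5,2) · p^3 · (1−p)^3
= 10 · 0.10382 · 0.14888 = 0.15457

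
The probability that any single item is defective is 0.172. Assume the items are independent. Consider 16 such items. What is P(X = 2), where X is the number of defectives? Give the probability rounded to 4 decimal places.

0.2527

X ~ Binomial(n=16, p=0.172).
P(X=2) = C(16,2) · p^2 · (1−p)^14
= 120 · 0.029584 · 0.071191 = 0.252734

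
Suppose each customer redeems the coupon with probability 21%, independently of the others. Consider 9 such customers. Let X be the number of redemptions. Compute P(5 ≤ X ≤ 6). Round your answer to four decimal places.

X ~ Binomial(9, 0.21); P(5 ≤ X ≤ 6) = Σ C(9,k) p^k (1−p)^(9−k) over k:
  k=5: C(9,5)·0.21^5·0.79^4 = 0.020044
  k=6: C(9,6)·0.21^6·0.79^3 = 0.003552
Total = 0.023596

0.0236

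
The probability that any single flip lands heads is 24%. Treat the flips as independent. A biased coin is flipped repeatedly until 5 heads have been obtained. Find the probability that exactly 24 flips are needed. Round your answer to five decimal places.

Y = trial on which the fifth success occurs; negative binomial, r=5, p=0.24.
P(Y=24) = C(23,4) · p^5 · (1−p)^19
= 8855 · 0.00079626 · 0.0054382 = 0.0383445

0.03834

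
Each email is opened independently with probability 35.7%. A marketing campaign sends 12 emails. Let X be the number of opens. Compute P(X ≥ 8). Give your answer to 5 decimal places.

0.02885

X ~ Binomial(12, 0.357); P(X ≥ 8) = Σ C(12,k) p^k (1−p)^(12−k) over k:
  k=8: C(12,8)·0.357^8·0.643^4 = 0.0223252
  k=9: C(12,9)·0.357^9·0.643^3 = 0.0055090
  k=10: C(12,10)·0.357^10·0.643^2 = 0.0009176
  k=11: C(12,11)·0.357^11·0.643^1 = 0.0000926
  k=12: C(12,12)·0.357^12·0.643^0 = 0.0000043
Total = 0.0288486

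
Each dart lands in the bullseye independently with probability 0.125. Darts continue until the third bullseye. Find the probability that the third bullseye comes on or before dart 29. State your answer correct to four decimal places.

Finishing within 29 darts ⇔ at least 3 successes in the first 29. With X ~ Binomial(29, 0.125), P(Y ≤ 29) = 1 − P(X ≤ 2).
  k=0: C(29,0)·0.125^0·0.875^29 = 0.020808
  k=1: C(29,1)·0.125^1·0.875^28 = 0.086205
  k=2: C(29,2)·0.125^2·0.875^27 = 0.172410
1 − 0.279424 = 0.720576

0.7206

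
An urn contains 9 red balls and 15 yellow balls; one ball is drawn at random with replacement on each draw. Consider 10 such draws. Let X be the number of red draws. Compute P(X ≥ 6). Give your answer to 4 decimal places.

X ~ Binomial(10, 0.375); P(X ≥ 6) = Σ C(10,k) p^k (1−p)^(10−k) over k:
  k=6: C(10,6)·0.375^6·0.625^4 = 0.089110
  k=7: C(10,7)·0.375^7·0.625^3 = 0.030552
  k=8: C(10,8)·0.375^8·0.625^2 = 0.006874
  k=9: C(10,9)·0.375^9·0.625^1 = 0.000917
  k=10: C(10,10)·0.375^10·0.625^0 = 0.000055
Total = 0.127508

0.1275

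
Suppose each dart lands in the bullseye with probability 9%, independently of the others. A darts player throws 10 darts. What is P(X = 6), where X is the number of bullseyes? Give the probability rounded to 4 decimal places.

0.0001

X ~ Binomial(n=10, p=0.09).
P(X=6) = C(10,6) · p^6 · (1−p)^4
= 210 · 5.3144e-07 · 0.68575 = 0.000077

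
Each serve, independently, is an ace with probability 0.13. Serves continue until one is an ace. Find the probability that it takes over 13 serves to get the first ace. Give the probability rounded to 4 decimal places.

0.1636

Y = number of serves to the first success; geometric, p = 0.13.
P(Y > 13) = P(first 13 all fail) = (1−p)^13 = 0.163588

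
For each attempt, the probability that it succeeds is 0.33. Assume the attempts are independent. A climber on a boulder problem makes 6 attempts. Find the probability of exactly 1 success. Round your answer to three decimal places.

0.267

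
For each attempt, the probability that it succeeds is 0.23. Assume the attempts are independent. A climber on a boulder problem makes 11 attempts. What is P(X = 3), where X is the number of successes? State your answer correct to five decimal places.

X ~ Binomial(n=11, p=0.23).
P(X=3) = C(11,3) · p^3 · (1−p)^8
= 165 · 0.012167 · 0.12357 = 0.2480809

0.24808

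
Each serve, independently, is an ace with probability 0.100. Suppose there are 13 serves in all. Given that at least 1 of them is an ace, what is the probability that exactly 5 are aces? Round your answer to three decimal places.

0.007

X ~ Binomial(13, 0.10). Want P(X=5 | X≥1) = P(X=5) / P(X≥1).
P(X=5) = C(13,5)·0.10^5·0.90^8 = 0.00554
P(X≥1) = 1 − 0.25419 = 0.74581
Ratio = 0.00554 / 0.74581 = 0.00743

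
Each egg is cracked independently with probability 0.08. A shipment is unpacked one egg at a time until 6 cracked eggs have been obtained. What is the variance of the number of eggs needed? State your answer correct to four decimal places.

Y = total eggs until the sixth success; negative binomial with r=6, p=0.08.
Var(Y) = r(1−p)/p² = 6·0.92 / 0.08² = 862.500000

862.5000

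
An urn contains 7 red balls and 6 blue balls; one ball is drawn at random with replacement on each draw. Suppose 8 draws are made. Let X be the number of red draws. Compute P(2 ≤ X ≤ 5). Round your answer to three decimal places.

0.778

X ~ Binomial(8, 0.538462); P(2 ≤ X ≤ 5) = Σ C(8,k) p^k (1−p)^(8−k) over k:
  k=2: C(8,2)·0.538462^2·0.461538^6 = 0.07847
  k=3: C(8,3)·0.538462^3·0.461538^5 = 0.18310
  k=4: C(8,4)·0.538462^4·0.461538^4 = 0.26702
  k=5: C(8,5)·0.538462^5·0.461538^3 = 0.24922
Total = 0.77782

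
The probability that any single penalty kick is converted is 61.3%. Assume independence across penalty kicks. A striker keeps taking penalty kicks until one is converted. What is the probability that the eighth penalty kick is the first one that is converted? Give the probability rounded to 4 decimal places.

0.0008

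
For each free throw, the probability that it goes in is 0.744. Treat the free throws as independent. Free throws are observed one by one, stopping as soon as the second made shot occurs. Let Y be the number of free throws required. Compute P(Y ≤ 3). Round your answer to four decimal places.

Finishing within 3 free throws ⇔ at least 2 successes in the first 3. With X ~ Binomial(3, 0.744), P(Y ≤ 3) = 1 − P(X ≤ 1).
  k=0: C(3,0)·0.744^0·0.256^3 = 0.016777
  k=1: C(3,1)·0.744^1·0.256^2 = 0.146276
1 − 0.163054 = 0.836946

0.8369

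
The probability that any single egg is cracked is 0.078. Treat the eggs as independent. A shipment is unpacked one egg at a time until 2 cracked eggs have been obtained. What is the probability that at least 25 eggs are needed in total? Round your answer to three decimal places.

Needing more than 24 eggs ⇔ fewer than 2 successes in the first 24. With X ~ Binomial(24, 0.078), P(Y > 24) = P(X ≤ 1).
  k=0: C(24,0)·0.078^0·0.922^24 = 0.14241
  k=1: C(24,1)·0.078^1·0.922^23 = 0.28915
P(X ≤ 1) = 0.43156

0.432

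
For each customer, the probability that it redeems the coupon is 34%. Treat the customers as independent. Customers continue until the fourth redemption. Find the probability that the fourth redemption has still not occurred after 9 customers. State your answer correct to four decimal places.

0.6338

Needing more than 9 customers ⇔ fewer than 4 successes in the first 9. With X ~ Binomial(9, 0.34), P(Y > 9) = P(X ≤ 3).
  k=0: C(9,0)·0.34^0·0.66^9 = 0.023763
  k=1: C(9,1)·0.34^1·0.66^8 = 0.110172
  k=2: C(9,2)·0.34^2·0.66^7 = 0.227022
  k=3: C(9,3)·0.34^3·0.66^6 = 0.272885
P(X ≤ 3) = 0.633842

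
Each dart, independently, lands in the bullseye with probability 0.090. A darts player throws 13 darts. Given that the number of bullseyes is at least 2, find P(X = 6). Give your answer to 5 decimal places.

0.00143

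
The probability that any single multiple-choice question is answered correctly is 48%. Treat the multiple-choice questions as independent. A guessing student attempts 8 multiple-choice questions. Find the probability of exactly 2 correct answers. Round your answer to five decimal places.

X ~ Binomial(n=8, p=0.48).
P(X=2) = C(8,2) · p^2 · (1−p)^6
= 28 · 0.2304 · 0.019771 = 0.1275442

0.12754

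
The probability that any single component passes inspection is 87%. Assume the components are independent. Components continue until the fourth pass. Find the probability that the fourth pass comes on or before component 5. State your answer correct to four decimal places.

Finishing within 5 components ⇔ at least 4 successes in the first 5. With X ~ Binomial(5, 0.87), P(Y ≤ 5) = 1 − P(X ≤ 3).
  k=0: C(5,0)·0.87^0·0.13^5 = 0.000037
  k=1: C(5,1)·0.87^1·0.13^4 = 0.001242
  k=2: C(5,2)·0.87^2·0.13^3 = 0.016629
  k=3: C(5,3)·0.87^3·0.13^2 = 0.111287
1 − 0.129196 = 0.870804

0.8708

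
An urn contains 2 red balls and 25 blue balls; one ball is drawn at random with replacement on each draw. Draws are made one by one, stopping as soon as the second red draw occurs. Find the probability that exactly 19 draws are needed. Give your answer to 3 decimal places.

Y = trial on which the second success occurs; negative binomial, r=2, p=0.074074.
P(Y=19) = C(18,1) · p^2 · (1−p)^17
= 18 · 0.005487 · 0.27027 = 0.02669

0.027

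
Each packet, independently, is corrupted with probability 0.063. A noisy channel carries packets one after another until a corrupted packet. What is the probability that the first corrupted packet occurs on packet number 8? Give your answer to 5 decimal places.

0.03995

Geometric (trials to first success), p = 0.063.
P(Y = 8) = (1−p)^7 · p = 0.63413 · 0.063 = 0.0399501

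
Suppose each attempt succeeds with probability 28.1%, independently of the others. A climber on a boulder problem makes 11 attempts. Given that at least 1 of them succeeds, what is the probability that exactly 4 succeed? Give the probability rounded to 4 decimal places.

0.2100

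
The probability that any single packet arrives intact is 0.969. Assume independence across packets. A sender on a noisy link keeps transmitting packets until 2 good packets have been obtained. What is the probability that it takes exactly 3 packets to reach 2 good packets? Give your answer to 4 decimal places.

Y = trial on which the second success occurs; negative binomial, r=2, p=0.969.
P(Y=3) = C(2,1) · p^2 · (1−p)^1
= 2 · 0.93896 · 0.031 = 0.058216

0.0582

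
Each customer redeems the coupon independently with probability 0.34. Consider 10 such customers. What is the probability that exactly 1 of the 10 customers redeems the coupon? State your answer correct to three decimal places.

0.081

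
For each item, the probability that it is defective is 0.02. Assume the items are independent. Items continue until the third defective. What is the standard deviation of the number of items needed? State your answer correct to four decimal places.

Y = total items until the third success; negative binomial with r=3, p=0.02.
SD(Y) = √[r(1−p)/p²] = √(7350.000000) = 85.732141

85.7321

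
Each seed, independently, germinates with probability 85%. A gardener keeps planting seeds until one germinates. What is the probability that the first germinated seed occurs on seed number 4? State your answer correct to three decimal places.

Geometric (trials to first success), p = 0.85.
P(Y = 4) = (1−p)^3 · p = 0.003375 · 0.85 = 0.00287

0.003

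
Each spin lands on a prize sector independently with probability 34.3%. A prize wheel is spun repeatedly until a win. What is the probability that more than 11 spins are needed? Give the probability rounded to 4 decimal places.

0.0098

Y = number of spins to the first success; geometric, p = 0.343.
P(Y > 11) = P(first 11 all fail) = (1−p)^11 = 0.009845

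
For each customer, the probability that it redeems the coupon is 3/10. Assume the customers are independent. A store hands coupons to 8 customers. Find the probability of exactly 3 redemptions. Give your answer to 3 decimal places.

X ~ Binomial(n=8, p=0.30).
P(X=3) = C(8,3) · p^3 · (1−p)^5
= 56 · 0.027 · 0.16807 = 0.25412

0.254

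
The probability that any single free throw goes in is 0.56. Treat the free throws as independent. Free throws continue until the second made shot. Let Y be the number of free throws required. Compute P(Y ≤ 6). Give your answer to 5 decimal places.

Finishing within 6 free throws ⇔ at least 2 successes in the first 6. With X ~ Binomial(6, 0.56), P(Y ≤ 6) = 1 − P(X ≤ 1).
  k=0: C(6,0)·0.56^0·0.44^6 = 0.0072563
  k=1: C(6,1)·0.56^1·0.44^5 = 0.0554119
1 − 0.0626682 = 0.9373318

0.93733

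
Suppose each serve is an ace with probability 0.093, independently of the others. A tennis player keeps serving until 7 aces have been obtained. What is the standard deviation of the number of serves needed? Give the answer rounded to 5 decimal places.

27.09379

Y = total serves until the seventh success; negative binomial with r=7, p=0.093.
SD(Y) = √[r(1−p)/p²] = √(734.0733033) = 27.0937872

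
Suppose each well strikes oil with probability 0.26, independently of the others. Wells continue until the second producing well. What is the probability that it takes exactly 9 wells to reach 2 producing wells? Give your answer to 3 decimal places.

Y = trial on which the second success occurs; negative binomial, r=2, p=0.26.
P(Y=9) = C(8,1) · p^2 · (1−p)^7
= 8 · 0.0676 · 0.12151 = 0.06571

0.066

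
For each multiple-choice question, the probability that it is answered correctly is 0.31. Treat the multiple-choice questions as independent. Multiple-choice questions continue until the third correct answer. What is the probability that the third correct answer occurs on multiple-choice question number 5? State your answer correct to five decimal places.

0.08510

Y = trial on which the third success occurs; negative binomial, r=3, p=0.31.
P(Y=5) = C(4,2) · p^3 · (1−p)^2
= 6 · 0.029791 · 0.4761 = 0.0851010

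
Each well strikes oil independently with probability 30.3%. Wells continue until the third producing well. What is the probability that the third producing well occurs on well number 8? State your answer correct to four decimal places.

0.0961

Y = trial on which the third success occurs; negative binomial, r=3, p=0.303.
P(Y=8) = C(7,2) · p^3 · (1−p)^5
= 21 · 0.027818 · 0.1645 = 0.096097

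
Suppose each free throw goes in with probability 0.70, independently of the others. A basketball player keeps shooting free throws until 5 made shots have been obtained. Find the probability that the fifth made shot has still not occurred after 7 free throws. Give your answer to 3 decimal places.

0.353

Needing more than 7 free throws ⇔ fewer than 5 successes in the first 7. With X ~ Binomial(7, 0.70), P(Y > 7) = P(X ≤ 4).
  k=0: C(7,0)·0.70^0·0.30^7 = 0.00022
  k=1: C(7,1)·0.70^1·0.30^6 = 0.00357
  k=2: C(7,2)·0.70^2·0.30^5 = 0.02500
  k=3: C(7,3)·0.70^3·0.30^4 = 0.09724
  k=4: C(7,4)·0.70^4·0.30^3 = 0.22689
P(X ≤ 4) = 0.35293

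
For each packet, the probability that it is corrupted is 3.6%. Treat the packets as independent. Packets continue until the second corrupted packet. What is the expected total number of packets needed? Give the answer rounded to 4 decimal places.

Y = total packets until the second success; negative binomial with r=2, p=0.036.
E[Y] = r / p = 2 / 0.036 = 55.555556

55.5556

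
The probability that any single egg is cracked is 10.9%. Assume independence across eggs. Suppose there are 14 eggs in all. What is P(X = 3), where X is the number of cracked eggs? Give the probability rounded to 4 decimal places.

0.1324

X ~ Binomial(n=14, p=0.109).
P(X=3) = C(14,3) · p^3 · (1−p)^11
= 364 · 0.001295 · 0.28097 = 0.132445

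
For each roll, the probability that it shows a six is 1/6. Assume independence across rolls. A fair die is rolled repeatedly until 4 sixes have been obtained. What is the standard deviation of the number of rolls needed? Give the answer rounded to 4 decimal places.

Y = total rolls until the fourth success; negative binomial with r=4, p=0.166667.
SD(Y) = √[r(1−p)/p²] = √(120.000000) = 10.954451

10.9545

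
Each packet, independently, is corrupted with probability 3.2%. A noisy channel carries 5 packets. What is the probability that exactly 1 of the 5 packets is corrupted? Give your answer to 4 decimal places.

0.1405

X ~ Binomial(n=5, p=0.032).
P(X=1) = C(5,1) · p^1 · (1−p)^4
= 5 · 0.032 · 0.87801 = 0.140482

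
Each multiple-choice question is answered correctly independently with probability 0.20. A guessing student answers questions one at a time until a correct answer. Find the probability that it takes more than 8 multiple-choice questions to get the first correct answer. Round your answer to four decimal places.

0.1678

Y = number of multiple-choice questions to the first success; geometric, p = 0.20.
P(Y > 8) = P(first 8 all fail) = (1−p)^8 = 0.167772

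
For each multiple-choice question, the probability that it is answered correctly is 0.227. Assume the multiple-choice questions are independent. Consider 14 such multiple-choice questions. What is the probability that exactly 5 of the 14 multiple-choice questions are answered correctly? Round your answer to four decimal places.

0.1189

X ~ Binomial(n=14, p=0.227).
P(X=5) = C(14,5) · p^5 · (1−p)^9
= 2002 · 0.00060274 · 0.098541 = 0.118907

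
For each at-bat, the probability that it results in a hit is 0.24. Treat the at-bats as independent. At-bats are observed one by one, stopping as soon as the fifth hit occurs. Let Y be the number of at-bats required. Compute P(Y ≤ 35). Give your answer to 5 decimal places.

Finishing within 35 at-bats ⇔ at least 5 successes in the first 35. With X ~ Binomial(35, 0.24), P(Y ≤ 35) = 1 − P(X ≤ 4).
  k=0: C(35,0)·0.24^0·0.76^35 = 0.0000674
  k=1: C(35,1)·0.24^1·0.76^34 = 0.0007446
  k=2: C(35,2)·0.24^2·0.76^33 = 0.0039975
  k=3: C(35,3)·0.24^3·0.76^32 = 0.0138860
  k=4: C(35,4)·0.24^4·0.76^31 = 0.0350805
1 − 0.0537761 = 0.9462239

0.94622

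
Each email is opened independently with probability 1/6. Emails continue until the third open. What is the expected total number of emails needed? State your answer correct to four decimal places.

Y = total emails until the third success; negative binomial with r=3, p=0.166667.
E[Y] = r / p = 3 / 0.166667 = 18.000000

18.0000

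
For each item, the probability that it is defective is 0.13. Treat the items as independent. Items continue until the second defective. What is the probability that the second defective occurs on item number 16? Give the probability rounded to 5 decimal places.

Y = trial on which the second success occurs; negative binomial, r=2, p=0.13.
P(Y=16) = C(15,1) · p^2 · (1−p)^14
= 15 · 0.0169 · 0.14232 = 0.0360784

0.03608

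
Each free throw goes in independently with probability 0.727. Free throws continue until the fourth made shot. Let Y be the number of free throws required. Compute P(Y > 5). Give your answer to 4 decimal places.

0.4156

Needing more than 5 free throws ⇔ fewer than 4 successes in the first 5. With X ~ Binomial(5, 0.727), P(Y > 5) = P(X ≤ 3).
  k=0: C(5,0)·0.727^0·0.273^5 = 0.001516
  k=1: C(5,1)·0.727^1·0.273^4 = 0.020191
  k=2: C(5,2)·0.727^2·0.273^3 = 0.107537
  k=3: C(5,3)·0.727^3·0.273^2 = 0.286371
P(X ≤ 3) = 0.415615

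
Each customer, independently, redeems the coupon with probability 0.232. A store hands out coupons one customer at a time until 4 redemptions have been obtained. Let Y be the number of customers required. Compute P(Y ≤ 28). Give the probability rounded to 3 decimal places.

0.917

Finishing within 28 customers ⇔ at least 4 successes in the first 28. With X ~ Binomial(28, 0.232), P(Y ≤ 28) = 1 − P(X ≤ 3).
  k=0: C(28,0)·0.232^0·0.768^28 = 0.00062
  k=1: C(28,1)·0.232^1·0.768^27 = 0.00522
  k=2: C(28,2)·0.232^2·0.768^26 = 0.02127
  k=3: C(28,3)·0.232^3·0.768^25 = 0.05570
1 − 0.08281 = 0.91719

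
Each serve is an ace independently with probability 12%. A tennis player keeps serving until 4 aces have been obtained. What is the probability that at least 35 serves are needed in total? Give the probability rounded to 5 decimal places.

Needing more than 34 serves ⇔ fewer than 4 successes in the first 34. With X ~ Binomial(34, 0.12), P(Y > 34) = P(X ≤ 3).
  k=0: C(34,0)·0.12^0·0.88^34 = 0.0129542
  k=1: C(34,1)·0.12^1·0.88^33 = 0.0600604
  k=2: C(34,2)·0.12^2·0.88^32 = 0.1351359
  k=3: C(34,3)·0.12^3·0.88^31 = 0.1965614
P(X ≤ 3) = 0.4047119

0.40471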